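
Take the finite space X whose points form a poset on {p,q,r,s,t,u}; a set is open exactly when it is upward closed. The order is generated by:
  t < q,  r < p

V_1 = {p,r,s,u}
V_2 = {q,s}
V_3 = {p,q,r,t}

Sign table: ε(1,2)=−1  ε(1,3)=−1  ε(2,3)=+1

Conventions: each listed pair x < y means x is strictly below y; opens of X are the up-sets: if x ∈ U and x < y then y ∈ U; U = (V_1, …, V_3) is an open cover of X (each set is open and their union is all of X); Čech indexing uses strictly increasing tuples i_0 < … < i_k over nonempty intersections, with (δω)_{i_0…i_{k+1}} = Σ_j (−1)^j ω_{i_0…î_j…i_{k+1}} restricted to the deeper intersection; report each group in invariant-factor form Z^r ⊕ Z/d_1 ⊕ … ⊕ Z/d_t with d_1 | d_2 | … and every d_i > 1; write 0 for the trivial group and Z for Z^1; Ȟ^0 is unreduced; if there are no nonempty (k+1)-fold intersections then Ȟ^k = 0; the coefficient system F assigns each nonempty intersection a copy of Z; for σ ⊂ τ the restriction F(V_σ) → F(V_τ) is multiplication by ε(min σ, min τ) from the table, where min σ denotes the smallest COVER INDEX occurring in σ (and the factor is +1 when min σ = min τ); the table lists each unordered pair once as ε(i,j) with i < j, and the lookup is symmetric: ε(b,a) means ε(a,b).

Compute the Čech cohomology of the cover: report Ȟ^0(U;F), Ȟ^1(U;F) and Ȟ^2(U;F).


Ȟ^0(U;F) ≅ Z, Ȟ^1(U;F) ≅ Z, Ȟ^2(U;F) ≅ 0

nerve of the cover:
  V12={s} V13={p,r} V23={q}
C dims 3,3; δ0: rk 2, SNF 1^2
Ȟ^0 = (3 − 2) − 0 = 1, so Ȟ^0 ≅ Z
Ȟ^1 = (3 − 0) − 2 = 1, so Ȟ^1 ≅ Z
Ȟ^2 = (0 − 0) − 0 = 0, so Ȟ^2 ≅ 0


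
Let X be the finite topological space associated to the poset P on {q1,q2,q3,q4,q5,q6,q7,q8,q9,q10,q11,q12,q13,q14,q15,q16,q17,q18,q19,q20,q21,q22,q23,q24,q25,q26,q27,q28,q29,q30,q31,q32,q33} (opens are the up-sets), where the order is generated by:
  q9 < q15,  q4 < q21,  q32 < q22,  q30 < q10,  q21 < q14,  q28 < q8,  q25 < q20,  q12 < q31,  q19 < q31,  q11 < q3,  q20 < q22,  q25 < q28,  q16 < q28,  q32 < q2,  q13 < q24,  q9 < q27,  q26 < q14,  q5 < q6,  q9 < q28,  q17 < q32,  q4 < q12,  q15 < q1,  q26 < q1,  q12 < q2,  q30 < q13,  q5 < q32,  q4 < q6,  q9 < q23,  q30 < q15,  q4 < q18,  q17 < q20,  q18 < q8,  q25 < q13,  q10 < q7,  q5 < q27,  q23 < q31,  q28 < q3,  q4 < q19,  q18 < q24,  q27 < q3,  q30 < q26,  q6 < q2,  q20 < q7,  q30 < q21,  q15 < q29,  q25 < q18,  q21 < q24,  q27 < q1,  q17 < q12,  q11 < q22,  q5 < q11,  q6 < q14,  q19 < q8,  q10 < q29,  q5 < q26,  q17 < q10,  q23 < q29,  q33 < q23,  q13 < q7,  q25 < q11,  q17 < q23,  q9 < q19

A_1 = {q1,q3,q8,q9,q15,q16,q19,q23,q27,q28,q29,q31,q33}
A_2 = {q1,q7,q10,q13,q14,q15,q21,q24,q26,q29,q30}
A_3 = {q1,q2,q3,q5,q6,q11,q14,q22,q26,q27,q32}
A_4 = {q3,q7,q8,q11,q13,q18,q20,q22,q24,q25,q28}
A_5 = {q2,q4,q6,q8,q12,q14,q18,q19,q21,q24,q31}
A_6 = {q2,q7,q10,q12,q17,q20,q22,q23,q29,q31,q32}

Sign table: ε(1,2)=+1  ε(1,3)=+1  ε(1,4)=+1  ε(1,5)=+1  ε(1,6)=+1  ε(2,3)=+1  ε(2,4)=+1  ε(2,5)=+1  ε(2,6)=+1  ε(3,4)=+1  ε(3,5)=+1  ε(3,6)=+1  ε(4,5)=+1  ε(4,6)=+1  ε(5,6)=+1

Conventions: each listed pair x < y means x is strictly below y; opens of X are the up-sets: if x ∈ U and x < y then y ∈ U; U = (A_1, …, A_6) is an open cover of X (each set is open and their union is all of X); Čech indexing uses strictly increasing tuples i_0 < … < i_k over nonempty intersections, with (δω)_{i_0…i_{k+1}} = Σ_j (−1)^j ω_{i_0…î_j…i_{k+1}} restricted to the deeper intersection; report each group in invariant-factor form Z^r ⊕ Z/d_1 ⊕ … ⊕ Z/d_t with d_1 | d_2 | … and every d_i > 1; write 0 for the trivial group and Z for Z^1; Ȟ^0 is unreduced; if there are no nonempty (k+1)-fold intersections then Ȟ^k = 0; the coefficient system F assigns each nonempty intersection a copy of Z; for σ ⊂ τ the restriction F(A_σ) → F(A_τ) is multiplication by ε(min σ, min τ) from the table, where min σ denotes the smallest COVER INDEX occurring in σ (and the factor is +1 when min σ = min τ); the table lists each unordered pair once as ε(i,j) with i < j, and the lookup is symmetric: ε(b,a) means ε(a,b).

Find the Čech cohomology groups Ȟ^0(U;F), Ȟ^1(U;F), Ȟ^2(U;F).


nonempty intersections:
  A12={q1,q15,q29} A13={q1,q3,q27} A14={q3,q8,q28} A15={q8,q19,q31} A16={q23,q29,q31} A23={q1,q14,q26} A24={q7,q13,q24} A25={q14,q21,q24} A26={q7,q10,q29} A34={q3,q11,q22} A35={q2,q6,q14} A36={q2,q22,q32} A45={q8,q18,q24} A46={q7,q20,q22} A56={q2,q12,q31}
  A123={q1} A126={q29} A134={q3} A145={q8} A156={q31} A235={q14} A245={q24} A246={q7} A346={q22} A356={q2}
C dims 6,15,10; δ0: rk 5, SNF 1^5; δ1: rk 10, SNF 1^9·2
Ȟ^0: (6−5)−0=1 ⇒ Z
Ȟ^1: (15−10)−5=0 ⇒ 0
Ȟ^2: (10−0)−10=0 plus torsion [2] ⇒ Z/2

Ȟ^0(U;F) ≅ Z; Ȟ^1(U;F) ≅ 0; Ȟ^2(U;F) ≅ Z/2


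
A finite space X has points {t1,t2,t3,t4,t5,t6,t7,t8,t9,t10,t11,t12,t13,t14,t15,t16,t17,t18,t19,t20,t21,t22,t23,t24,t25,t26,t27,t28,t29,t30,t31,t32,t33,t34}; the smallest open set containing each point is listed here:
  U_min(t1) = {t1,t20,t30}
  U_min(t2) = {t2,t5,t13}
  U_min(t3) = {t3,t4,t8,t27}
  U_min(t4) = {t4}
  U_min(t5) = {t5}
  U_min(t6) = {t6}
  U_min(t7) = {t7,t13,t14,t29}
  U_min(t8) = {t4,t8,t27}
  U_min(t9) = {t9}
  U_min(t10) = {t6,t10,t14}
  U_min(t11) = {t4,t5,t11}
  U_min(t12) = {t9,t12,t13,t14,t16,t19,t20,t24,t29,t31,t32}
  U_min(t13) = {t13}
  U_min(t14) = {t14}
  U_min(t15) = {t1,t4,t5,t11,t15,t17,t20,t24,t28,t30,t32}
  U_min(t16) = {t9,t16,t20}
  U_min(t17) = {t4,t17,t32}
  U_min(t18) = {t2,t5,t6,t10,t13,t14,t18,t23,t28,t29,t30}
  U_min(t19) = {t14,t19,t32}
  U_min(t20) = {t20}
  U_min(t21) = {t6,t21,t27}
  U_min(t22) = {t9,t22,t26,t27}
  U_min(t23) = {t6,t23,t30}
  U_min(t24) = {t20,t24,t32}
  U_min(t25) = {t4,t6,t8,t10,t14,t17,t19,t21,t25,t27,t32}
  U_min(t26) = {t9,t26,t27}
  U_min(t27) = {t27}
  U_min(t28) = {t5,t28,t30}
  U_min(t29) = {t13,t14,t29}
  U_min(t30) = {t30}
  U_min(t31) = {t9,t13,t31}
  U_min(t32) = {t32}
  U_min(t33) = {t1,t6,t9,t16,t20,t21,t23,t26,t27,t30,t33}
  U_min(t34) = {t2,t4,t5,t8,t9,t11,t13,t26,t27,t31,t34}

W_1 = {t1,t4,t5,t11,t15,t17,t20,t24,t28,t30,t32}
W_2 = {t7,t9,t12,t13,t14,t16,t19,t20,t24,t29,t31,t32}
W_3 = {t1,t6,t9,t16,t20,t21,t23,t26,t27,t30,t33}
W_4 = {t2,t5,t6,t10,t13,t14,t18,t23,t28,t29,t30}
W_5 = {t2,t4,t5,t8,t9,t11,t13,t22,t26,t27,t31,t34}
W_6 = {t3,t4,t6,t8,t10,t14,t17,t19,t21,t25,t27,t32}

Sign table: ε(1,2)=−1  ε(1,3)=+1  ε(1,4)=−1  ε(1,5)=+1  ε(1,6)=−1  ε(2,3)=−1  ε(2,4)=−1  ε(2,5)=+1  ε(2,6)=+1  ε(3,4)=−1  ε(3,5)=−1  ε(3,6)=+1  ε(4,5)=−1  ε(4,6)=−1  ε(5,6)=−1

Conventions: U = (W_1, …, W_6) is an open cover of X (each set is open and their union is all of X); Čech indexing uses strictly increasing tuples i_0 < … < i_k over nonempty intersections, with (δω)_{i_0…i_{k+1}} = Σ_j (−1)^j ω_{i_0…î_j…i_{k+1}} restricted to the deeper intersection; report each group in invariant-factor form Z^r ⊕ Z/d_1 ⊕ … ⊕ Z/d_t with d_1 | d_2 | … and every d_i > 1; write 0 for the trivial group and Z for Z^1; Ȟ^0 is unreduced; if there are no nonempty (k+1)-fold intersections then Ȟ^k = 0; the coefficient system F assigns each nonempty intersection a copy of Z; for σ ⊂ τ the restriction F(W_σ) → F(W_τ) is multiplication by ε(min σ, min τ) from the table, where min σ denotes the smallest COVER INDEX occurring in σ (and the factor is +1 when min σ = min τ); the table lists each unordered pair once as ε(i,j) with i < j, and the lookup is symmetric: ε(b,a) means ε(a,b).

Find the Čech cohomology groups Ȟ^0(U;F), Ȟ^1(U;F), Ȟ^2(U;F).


cover nerve:
  W12={t20,t24,t32} W13={t1,t20,t30} W14={t5,t28,t30} W15={t4,t5,t11} W16={t4,t17,t32} W23={t9,t16,t20} W24={t13,t14,t29} W25={t9,t13,t31} W26={t14,t19,t32} W34={t6,t23,t30} W35={t9,t26,t27} W36={t6,t21,t27} W45={t2,t5,t13} W46={t6,t10,t14} W56={t4,t8,t27}
  W123={t20} W126={t32} W134={t30} W145={t5} W156={t4} W235={t9} W245={t13} W246={t14} W346={t6} W356={t27}
C dims 6,15,10; δ0: rk 6, SNF 1^5·2; δ1: rk 9, SNF 1^9
Ȟ^0: (6−6)−0=0 ⇒ 0
Ȟ^1: (15−9)−6=0 plus torsion [2] ⇒ Z/2
Ȟ^2: (10−0)−9=1 ⇒ Z

Ȟ^0 ≅ 0, Ȟ^1 ≅ Z/2 and Ȟ^2 ≅ Z


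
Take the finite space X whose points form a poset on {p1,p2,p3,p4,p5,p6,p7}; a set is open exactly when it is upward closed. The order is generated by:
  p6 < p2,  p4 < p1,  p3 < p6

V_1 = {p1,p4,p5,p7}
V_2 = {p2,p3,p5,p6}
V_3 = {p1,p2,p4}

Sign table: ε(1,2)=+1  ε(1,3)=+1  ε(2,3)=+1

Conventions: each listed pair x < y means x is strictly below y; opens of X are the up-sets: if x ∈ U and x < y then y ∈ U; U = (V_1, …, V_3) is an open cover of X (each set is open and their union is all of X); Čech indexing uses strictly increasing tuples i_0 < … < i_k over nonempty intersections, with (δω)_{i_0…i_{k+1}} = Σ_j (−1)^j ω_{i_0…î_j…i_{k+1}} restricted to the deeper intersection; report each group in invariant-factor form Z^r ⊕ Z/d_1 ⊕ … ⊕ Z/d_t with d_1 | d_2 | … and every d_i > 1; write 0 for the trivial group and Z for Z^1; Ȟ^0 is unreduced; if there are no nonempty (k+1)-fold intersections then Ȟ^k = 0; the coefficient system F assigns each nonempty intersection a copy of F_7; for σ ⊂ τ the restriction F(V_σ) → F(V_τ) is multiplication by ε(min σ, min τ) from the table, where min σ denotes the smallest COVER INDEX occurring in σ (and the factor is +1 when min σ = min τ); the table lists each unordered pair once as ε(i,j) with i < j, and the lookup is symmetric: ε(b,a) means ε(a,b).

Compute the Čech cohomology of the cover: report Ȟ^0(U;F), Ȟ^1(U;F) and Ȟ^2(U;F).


Ȟ^0 = Z/7, Ȟ^1 = Z/7 and Ȟ^2 = 0

nonempty intersections:
  V12={p5} V13={p1,p4} V23={p2}
C dims 3,3; δ0: rk_F7 2
Ȟ^0: (3−2)−0=1 ⇒ Z/7
Ȟ^1: (3−0)−2=1 ⇒ Z/7
Ȟ^2: (0−0)−0=0 ⇒ 0


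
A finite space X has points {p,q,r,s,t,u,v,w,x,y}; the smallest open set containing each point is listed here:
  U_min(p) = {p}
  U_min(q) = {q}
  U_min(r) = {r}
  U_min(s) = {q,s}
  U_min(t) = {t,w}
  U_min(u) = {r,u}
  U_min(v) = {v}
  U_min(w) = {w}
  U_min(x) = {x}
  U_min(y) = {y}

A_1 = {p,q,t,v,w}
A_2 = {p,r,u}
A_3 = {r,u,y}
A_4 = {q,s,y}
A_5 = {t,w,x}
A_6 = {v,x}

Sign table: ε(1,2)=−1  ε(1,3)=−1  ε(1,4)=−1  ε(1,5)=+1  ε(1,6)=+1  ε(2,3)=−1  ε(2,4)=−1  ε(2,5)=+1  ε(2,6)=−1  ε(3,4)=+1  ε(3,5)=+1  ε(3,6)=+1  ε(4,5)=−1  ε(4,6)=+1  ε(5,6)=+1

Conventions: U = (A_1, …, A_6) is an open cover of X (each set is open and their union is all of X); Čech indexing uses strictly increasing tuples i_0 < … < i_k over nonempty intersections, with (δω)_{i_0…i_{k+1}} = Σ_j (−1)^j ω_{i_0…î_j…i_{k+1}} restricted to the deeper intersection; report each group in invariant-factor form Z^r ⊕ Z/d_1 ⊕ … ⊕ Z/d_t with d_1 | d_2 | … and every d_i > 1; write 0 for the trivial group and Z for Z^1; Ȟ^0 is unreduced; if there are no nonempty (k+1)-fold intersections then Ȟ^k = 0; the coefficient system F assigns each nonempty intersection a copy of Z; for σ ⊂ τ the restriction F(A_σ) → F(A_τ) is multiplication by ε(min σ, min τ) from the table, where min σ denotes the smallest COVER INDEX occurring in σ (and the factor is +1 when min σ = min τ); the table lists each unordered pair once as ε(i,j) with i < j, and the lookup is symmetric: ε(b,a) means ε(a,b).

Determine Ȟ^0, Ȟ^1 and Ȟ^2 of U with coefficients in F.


nonempty overlaps:
  A12={p} A14={q} A15={t,w} A16={v} A23={r,u} A34={y} A56={x}
C dims 6,7; δ0: rk 6, SNF 1^5·2
degree 0: 6−6−0 = 0 → Ȟ^0 ≅ 0
degree 1: 7−0−6 = 1 plus torsion [2] → Ȟ^1 ≅ Z ⊕ Z/2
degree 2: 0−0−0 = 0 → Ȟ^2 ≅ 0

Ȟ^0 = 0,  Ȟ^1 = Z ⊕ Z/2,  Ȟ^2 = 0


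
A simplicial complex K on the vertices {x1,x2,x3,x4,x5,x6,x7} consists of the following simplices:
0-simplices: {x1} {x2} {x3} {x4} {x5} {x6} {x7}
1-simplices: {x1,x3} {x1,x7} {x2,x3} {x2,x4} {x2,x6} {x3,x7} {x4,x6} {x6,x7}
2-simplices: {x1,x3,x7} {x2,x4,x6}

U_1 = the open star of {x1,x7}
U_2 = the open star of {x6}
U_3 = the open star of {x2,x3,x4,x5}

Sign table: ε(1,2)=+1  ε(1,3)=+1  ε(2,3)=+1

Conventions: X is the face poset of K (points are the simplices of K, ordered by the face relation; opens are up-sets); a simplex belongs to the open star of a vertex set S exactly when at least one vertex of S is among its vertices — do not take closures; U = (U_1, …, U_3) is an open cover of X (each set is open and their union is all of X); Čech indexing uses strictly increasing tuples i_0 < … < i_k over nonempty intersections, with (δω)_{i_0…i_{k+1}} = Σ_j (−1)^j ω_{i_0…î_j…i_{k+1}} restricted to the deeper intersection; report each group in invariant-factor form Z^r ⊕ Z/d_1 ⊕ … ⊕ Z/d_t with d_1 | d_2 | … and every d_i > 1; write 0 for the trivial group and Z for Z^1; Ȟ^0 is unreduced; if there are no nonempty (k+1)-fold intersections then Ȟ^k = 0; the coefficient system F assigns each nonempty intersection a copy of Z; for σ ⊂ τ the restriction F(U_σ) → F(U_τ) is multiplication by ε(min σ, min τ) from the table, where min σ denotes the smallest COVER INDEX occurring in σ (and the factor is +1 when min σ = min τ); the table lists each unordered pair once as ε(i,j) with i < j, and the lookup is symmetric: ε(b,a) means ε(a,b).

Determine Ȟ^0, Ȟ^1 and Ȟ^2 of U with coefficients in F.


Ȟ^0 = Z; Ȟ^1 = Z; Ȟ^2 = 0

nerve of the cover:
  U1={{x1},{x7},{x1,x3},{x1,x7},{x3,x7},{x6,x7},{x1,x3,x7}} U2={{x6},{x2,x6},{x4,x6},{x6,x7},{x2,x4,x6}} U3={{x2},{x3},{x4},{x5},{x1,x3},{x2,x3},{x2,x4},{x2,x6},{x3,x7},{x4,x6},{x1,x3,x7},{x2,x4,x6}}
  U12={{x6,x7}} U13={{x1,x3},{x3,x7},{x1,x3,x7}} U23={{x2,x6},{x4,x6},{x2,x4,x6}}
C dims 3,3; δ0: rk 2, SNF 1^2
Ȟ^0 = (3 − 2) − 0 = 1, so Ȟ^0 ≅ Z
Ȟ^1 = (3 − 0) − 2 = 1, so Ȟ^1 ≅ Z
Ȟ^2 = (0 − 0) − 0 = 0, so Ȟ^2 ≅ 0


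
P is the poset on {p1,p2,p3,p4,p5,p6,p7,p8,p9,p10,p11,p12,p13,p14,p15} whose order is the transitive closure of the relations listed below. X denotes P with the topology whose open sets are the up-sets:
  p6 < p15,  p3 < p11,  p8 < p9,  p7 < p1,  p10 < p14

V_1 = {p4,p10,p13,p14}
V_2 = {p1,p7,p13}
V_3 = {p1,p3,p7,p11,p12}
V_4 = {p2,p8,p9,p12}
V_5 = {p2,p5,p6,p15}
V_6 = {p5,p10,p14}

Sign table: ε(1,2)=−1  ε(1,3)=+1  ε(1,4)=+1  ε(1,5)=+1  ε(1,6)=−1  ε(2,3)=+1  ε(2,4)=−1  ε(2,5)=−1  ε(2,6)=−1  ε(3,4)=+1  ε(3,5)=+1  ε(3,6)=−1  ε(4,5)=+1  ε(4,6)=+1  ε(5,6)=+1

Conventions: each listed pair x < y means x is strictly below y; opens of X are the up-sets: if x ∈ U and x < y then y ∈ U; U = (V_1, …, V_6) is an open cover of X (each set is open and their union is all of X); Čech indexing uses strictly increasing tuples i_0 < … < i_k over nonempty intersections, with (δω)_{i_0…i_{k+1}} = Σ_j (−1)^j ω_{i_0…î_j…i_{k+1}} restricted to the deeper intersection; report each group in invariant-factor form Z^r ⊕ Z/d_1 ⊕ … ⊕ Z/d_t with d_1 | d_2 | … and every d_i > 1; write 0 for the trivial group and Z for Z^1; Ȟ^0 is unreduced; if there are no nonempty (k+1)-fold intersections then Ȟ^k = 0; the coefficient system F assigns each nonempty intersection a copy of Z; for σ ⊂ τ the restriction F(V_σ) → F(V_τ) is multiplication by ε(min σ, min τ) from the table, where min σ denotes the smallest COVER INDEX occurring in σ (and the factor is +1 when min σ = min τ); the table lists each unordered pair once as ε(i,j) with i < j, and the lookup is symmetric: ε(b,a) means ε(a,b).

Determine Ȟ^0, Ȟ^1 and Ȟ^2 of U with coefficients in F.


Ȟ^0 = Z, Ȟ^1 = Z, Ȟ^2 = 0

nerve of the cover:
  V12={p13} V16={p10,p14} V23={p1,p7} V34={p12} V45={p2} V56={p5}
C dims 6,6; δ0: rk 5, SNF 1^5
Ȟ^0 = (6 − 5) − 0 = 1, so Ȟ^0 ≅ Z
Ȟ^1 = (6 − 0) − 5 = 1, so Ȟ^1 ≅ Z
Ȟ^2 = (0 − 0) − 0 = 0, so Ȟ^2 ≅ 0


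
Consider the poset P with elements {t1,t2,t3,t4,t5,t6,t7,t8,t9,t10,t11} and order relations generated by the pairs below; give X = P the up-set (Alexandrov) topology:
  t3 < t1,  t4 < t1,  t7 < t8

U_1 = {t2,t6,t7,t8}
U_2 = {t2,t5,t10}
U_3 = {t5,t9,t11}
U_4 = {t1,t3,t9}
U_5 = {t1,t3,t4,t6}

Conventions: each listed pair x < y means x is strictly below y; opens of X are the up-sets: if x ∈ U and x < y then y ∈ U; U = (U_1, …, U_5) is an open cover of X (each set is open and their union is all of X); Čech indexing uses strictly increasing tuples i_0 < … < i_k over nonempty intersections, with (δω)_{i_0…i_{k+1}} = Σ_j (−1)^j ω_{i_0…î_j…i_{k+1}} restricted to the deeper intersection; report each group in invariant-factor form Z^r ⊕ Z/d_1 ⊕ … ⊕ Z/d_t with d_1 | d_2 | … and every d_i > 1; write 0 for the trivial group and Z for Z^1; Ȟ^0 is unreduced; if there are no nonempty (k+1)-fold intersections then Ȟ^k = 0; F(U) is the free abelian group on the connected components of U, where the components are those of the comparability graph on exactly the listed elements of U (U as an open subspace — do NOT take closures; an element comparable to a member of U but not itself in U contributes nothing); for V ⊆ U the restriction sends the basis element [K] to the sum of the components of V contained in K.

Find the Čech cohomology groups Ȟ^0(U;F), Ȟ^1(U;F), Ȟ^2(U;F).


Ȟ^0 ≅ Z^8, Ȟ^1 ≅ 0, Ȟ^2 ≅ 0

nonempty overlaps:
  U12={t2} U15={t6} U23={t5} U34={t9} U45={t1,t3}
components per intersection:
  U1: {t2} {t6} {t7,t8}
  U2: {t2} {t5} {t10}
  U3: {t5} {t9} {t11}
  U4: {t1,t3} {t9}
  U5: {t1,t3,t4} {t6}
  U12: {t2}
  U15: {t6}
  U23: {t5}
  U34: {t9}
  U45: {t1,t3}
C dims 13,5; δ0: rk 5, SNF 1^5
degree 0: 13−5−0 = 8 → Ȟ^0 ≅ Z^8
degree 1: 5−0−5 = 0 → Ȟ^1 ≅ 0
degree 2: 0−0−0 = 0 → Ȟ^2 ≅ 0


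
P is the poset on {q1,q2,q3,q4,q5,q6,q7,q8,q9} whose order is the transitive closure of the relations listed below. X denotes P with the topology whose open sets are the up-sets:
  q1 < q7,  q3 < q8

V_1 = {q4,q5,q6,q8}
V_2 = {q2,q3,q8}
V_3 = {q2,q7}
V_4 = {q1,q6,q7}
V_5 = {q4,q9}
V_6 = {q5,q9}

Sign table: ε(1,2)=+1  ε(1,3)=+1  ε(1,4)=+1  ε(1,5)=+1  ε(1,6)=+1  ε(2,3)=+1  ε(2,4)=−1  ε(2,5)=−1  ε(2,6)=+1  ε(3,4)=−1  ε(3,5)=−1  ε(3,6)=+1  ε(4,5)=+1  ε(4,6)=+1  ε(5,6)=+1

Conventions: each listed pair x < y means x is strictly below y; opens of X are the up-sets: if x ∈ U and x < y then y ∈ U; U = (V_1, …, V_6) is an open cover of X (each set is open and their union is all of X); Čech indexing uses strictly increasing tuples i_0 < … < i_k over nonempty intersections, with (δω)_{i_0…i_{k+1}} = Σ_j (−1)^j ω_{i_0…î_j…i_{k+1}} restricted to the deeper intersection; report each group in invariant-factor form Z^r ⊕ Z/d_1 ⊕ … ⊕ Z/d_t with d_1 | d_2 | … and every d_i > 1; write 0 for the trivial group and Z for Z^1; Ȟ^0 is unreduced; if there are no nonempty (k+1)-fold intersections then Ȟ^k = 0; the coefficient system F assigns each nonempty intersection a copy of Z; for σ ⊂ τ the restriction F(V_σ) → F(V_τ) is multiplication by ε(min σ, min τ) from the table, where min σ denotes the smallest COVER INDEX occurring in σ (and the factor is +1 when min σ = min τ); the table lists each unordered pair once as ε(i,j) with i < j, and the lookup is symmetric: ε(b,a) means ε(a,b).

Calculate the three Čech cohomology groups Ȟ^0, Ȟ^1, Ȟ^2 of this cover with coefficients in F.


cover nerve:
  V12={q8} V14={q6} V15={q4} V16={q5} V23={q2} V34={q7} V56={q9}
C dims 6,7; δ0: rk 6, SNF 1^5·2
Ȟ^0: (6−6)−0=0 ⇒ 0
Ȟ^1: (7−0)−6=1 plus torsion [2] ⇒ Z ⊕ Z/2
Ȟ^2: (0−0)−0=0 ⇒ 0

Ȟ^0 ≅ 0, Ȟ^1 ≅ Z ⊕ Z/2 and Ȟ^2 ≅ 0


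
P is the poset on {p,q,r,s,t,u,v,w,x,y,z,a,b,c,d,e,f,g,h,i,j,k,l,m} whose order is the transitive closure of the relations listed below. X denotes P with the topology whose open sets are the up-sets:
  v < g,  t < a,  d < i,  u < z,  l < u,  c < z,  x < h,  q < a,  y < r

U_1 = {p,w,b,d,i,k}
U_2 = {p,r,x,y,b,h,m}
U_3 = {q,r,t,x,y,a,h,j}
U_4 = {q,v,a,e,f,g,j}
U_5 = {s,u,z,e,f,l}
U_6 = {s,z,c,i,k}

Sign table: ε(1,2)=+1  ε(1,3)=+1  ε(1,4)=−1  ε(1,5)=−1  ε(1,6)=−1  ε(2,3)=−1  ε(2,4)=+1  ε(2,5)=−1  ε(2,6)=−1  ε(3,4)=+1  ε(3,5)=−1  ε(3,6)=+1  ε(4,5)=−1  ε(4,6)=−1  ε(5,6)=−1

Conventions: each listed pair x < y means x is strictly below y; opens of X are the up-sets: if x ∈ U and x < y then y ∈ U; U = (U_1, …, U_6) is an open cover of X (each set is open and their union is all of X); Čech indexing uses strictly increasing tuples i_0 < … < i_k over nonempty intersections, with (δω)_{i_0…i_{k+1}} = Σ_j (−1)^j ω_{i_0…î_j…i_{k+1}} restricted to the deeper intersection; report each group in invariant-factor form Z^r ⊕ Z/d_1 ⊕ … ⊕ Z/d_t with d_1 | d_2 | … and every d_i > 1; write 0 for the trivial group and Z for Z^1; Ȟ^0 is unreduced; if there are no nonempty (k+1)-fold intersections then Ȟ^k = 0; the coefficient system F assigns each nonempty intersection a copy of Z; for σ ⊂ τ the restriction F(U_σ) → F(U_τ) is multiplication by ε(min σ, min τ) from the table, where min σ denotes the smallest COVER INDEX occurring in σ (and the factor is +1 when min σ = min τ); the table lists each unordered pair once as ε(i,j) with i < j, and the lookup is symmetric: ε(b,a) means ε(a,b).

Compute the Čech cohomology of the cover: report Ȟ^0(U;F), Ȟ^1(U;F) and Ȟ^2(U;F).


Ȟ^0 ≅ Z; Ȟ^1 ≅ Z; Ȟ^2 ≅ 0

nonempty overlaps:
  U12={p,b} U16={i,k} U23={r,x,y,h} U34={q,a,j} U45={e,f} U56={s,z}
C dims 6,6; δ0: rk 5, SNF 1^5
degree 0: 6−5−0 = 1 → Ȟ^0 ≅ Z
degree 1: 6−0−5 = 1 → Ȟ^1 ≅ Z
degree 2: 0−0−0 = 0 → Ȟ^2 ≅ 0


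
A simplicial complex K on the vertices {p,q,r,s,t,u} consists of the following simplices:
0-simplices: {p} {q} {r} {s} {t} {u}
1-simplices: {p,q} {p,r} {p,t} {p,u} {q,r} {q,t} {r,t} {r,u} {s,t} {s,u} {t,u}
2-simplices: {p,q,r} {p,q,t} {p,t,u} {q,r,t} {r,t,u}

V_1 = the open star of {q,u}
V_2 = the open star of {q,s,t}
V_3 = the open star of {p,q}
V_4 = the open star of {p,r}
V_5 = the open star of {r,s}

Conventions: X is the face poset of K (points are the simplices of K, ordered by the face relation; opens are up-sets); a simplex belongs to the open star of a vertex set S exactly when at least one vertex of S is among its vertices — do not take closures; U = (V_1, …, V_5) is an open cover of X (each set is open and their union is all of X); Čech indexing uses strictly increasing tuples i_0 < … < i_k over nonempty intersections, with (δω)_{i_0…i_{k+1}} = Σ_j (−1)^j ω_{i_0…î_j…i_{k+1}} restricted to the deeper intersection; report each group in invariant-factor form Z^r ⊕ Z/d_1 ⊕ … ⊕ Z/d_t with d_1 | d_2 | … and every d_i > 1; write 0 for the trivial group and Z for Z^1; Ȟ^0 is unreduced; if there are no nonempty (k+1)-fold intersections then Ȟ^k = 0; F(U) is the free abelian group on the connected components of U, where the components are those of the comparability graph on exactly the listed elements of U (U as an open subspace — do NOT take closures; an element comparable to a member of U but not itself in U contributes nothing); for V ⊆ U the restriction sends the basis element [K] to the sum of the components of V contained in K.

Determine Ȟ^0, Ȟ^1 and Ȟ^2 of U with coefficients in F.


Ȟ^0(U;F) ≅ Z,  Ȟ^1(U;F) ≅ Z,  Ȟ^2(U;F) ≅ 0

nonempty intersections:
  V1={{q},{u},{p,q},{p,u},{q,r},{q,t},{r,u},{s,u},{t,u},{p,q,r},{p,q,t},{p,t,u},{q,r,t},{r,t,u}} V2={{q},{s},{t},{p,q},{p,t},{q,r},{q,t},{r,t},{s,t},{s,u},{t,u},{p,q,r},{p,q,t},{p,t,u},{q,r,t},{r,t,u}} V3={{p},{q},{p,q},{p,r},{p,t},{p,u},{q,r},{q,t},{p,q,r},{p,q,t},{p,t,u},{q,r,t}} V4={{p},{r},{p,q},{p,r},{p,t},{p,u},{q,r},{r,t},{r,u},{p,q,r},{p,q,t},{p,t,u},{q,r,t},{r,t,u}} V5={{r},{s},{p,r},{q,r},{r,t},{r,u},{s,t},{s,u},{p,q,r},{q,r,t},{r,t,u}}
  V12={{q},{p,q},{q,r},{q,t},{s,u},{t,u},{p,q,r},{p,q,t},{p,t,u},{q,r,t},{r,t,u}} V13={{q},{p,q},{p,u},{q,r},{q,t},{p,q,r},{p,q,t},{p,t,u},{q,r,t}} V14={{p,q},{p,u},{q,r},{r,u},{p,q,r},{p,q,t},{p,t,u},{q,r,t},{r,t,u}} V15={{q,r},{r,u},{s,u},{p,q,r},{q,r,t},{r,t,u}} V23={{q},{p,q},{p,t},{q,r},{q,t},{p,q,r},{p,q,t},{p,t,u},{q,r,t}} V24={{p,q},{p,t},{q,r},{r,t},{p,q,r},{p,q,t},{p,t,u},{q,r,t},{r,t,u}} V25={{s},{q,r},{r,t},{s,t},{s,u},{p,q,r},{q,r,t},{r,t,u}} V34={{p},{p,q},{p,r},{p,t},{p,u},{q,r},{p,q,r},{p,q,t},{p,t,u},{q,r,t}} V35={{p,r},{q,r},{p,q,r},{q,r,t}} V45={{r},{p,r},{q,r},{r,t},{r,u},{p,q,r},{q,r,t},{r,t,u}}
  V123={{q},{p,q},{q,r},{q,t},{p,q,r},{p,q,t},{p,t,u},{q,r,t}} V124={{p,q},{q,r},{p,q,r},{p,q,t},{p,t,u},{q,r,t},{r,t,u}} V125={{q,r},{s,u},{p,q,r},{q,r,t},{r,t,u}} V134={{p,q},{p,u},{q,r},{p,q,r},{p,q,t},{p,t,u},{q,r,t}} V135={{q,r},{p,q,r},{q,r,t}} V145={{q,r},{r,u},{p,q,r},{q,r,t},{r,t,u}} V234={{p,q},{p,t},{q,r},{p,q,r},{p,q,t},{p,t,u},{q,r,t}} V235={{q,r},{p,q,r},{q,r,t}} V245={{q,r},{r,t},{p,q,r},{q,r,t},{r,t,u}} V345={{p,r},{q,r},{p,q,r},{q,r,t}}
  V1234={{p,q},{q,r},{p,q,r},{p,q,t},{p,t,u},{q,r,t}} V1235={{q,r},{p,q,r},{q,r,t}} V1245={{q,r},{p,q,r},{q,r,t},{r,t,u}} V1345={{q,r},{p,q,r},{q,r,t}} V2345={{q,r},{p,q,r},{q,r,t}}
  V12345={{q,r},{p,q,r},{q,r,t}}
components per intersection:
  V1: {{q},{p,q},{q,r},{q,t},{p,q,r},{p,q,t},{q,r,t}} {{u},{p,u},{r,u},{s,u},{t,u},{p,t,u},{r,t,u}}
  V2: {{q},{s},{t},{p,q},{p,t},{q,r},{q,t},{r,t},{s,t},{s,u},{t,u},{p,q,r},{p,q,t},{p,t,u},{q,r,t},{r,t,u}}
  V3: {{p},{q},{p,q},{p,r},{p,t},{p,u},{q,r},{q,t},{p,q,r},{p,q,t},{p,t,u},{q,r,t}}
  V4: {{p},{r},{p,q},{p,r},{p,t},{p,u},{q,r},{r,t},{r,u},{p,q,r},{p,q,t},{p,t,u},{q,r,t},{r,t,u}}
  V5: {{r},{p,r},{q,r},{r,t},{r,u},{p,q,r},{q,r,t},{r,t,u}} {{s},{s,t},{s,u}}
  V12: {{q},{p,q},{q,r},{q,t},{p,q,r},{p,q,t},{q,r,t}} {{s,u}} {{t,u},{p,t,u},{r,t,u}}
  V13: {{q},{p,q},{q,r},{q,t},{p,q,r},{p,q,t},{q,r,t}} {{p,u},{p,t,u}}
  V14: {{p,q},{q,r},{p,q,r},{p,q,t},{q,r,t}} {{p,u},{p,t,u}} {{r,u},{r,t,u}}
  V15: {{q,r},{p,q,r},{q,r,t}} {{r,u},{r,t,u}} {{s,u}}
  V23: {{q},{p,q},{p,t},{q,r},{q,t},{p,q,r},{p,q,t},{p,t,u},{q,r,t}}
  V24: {{p,q},{p,t},{q,r},{r,t},{p,q,r},{p,q,t},{p,t,u},{q,r,t},{r,t,u}}
  V25: {{s},{s,t},{s,u}} {{q,r},{r,t},{p,q,r},{q,r,t},{r,t,u}}
  V34: {{p},{p,q},{p,r},{p,t},{p,u},{q,r},{p,q,r},{p,q,t},{p,t,u},{q,r,t}}
  V35: {{p,r},{q,r},{p,q,r},{q,r,t}}
  V45: {{r},{p,r},{q,r},{r,t},{r,u},{p,q,r},{q,r,t},{r,t,u}}
  V123: {{q},{p,q},{q,r},{q,t},{p,q,r},{p,q,t},{q,r,t}} {{p,t,u}}
  V124: {{p,q},{q,r},{p,q,r},{p,q,t},{q,r,t}} {{p,t,u}} {{r,t,u}}
  V125: {{q,r},{p,q,r},{q,r,t}} {{s,u}} {{r,t,u}}
  V134: {{p,q},{q,r},{p,q,r},{p,q,t},{q,r,t}} {{p,u},{p,t,u}}
  V135: {{q,r},{p,q,r},{q,r,t}}
  V145: {{q,r},{p,q,r},{q,r,t}} {{r,u},{r,t,u}}
  V234: {{p,q},{p,t},{q,r},{p,q,r},{p,q,t},{p,t,u},{q,r,t}}
  V235: {{q,r},{p,q,r},{q,r,t}}
  V245: {{q,r},{r,t},{p,q,r},{q,r,t},{r,t,u}}
  V345: {{p,r},{q,r},{p,q,r},{q,r,t}}
  V1234: {{p,q},{q,r},{p,q,r},{p,q,t},{q,r,t}} {{p,t,u}}
  V1235: {{q,r},{p,q,r},{q,r,t}}
  V1245: {{q,r},{p,q,r},{q,r,t}} {{r,t,u}}
  V1345: {{q,r},{p,q,r},{q,r,t}}
  V2345: {{q,r},{p,q,r},{q,r,t}}
  V12345: {{q,r},{p,q,r},{q,r,t}}
C dims 7,18,17,7; δ0: rk 6, SNF 1^6; δ1: rk 11, SNF 1^11; δ2: rk 6, SNF 1^6
Ȟ^0: (7−6)−0=1 ⇒ Z
Ȟ^1: (18−11)−6=1 ⇒ Z
Ȟ^2: (17−6)−11=0 ⇒ 0


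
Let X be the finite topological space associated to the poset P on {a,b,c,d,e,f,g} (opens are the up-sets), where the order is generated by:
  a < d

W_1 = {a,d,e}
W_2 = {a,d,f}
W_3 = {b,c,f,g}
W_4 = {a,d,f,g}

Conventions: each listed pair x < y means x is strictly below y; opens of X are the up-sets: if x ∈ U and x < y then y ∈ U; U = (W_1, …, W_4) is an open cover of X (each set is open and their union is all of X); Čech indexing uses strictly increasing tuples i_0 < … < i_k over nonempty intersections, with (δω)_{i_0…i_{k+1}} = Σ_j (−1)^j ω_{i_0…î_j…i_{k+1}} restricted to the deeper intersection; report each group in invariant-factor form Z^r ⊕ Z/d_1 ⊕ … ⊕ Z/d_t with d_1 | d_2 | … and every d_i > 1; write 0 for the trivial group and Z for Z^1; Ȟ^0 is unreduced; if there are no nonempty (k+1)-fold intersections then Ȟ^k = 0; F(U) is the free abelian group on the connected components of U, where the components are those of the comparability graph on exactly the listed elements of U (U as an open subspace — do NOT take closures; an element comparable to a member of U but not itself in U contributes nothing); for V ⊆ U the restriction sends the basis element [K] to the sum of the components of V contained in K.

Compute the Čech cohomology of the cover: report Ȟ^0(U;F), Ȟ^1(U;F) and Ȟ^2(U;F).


intersection data:
  W12={a,d} W14={a,d} W23={f} W24={a,d,f} W34={f,g}
  W124={a,d} W234={f}
components per intersection:
  W1: {a,d} {e}
  W2: {a,d} {f}
  W3: {b} {c} {f} {g}
  W4: {a,d} {f} {g}
  W12: {a,d}
  W14: {a,d}
  W23: {f}
  W24: {a,d} {f}
  W34: {f} {g}
  W124: {a,d}
  W234: {f}
C dims 11,7,2; δ0: rk 5, SNF 1^5; δ1: rk 2, SNF 1^2
Ȟ^0 = (11 − 5) − 0 = 6, so Ȟ^0 ≅ Z^6
Ȟ^1 = (7 − 2) − 5 = 0, so Ȟ^1 ≅ 0
Ȟ^2 = (2 − 0) − 2 = 0, so Ȟ^2 ≅ 0

Ȟ^0 ≅ Z^6,  Ȟ^1 ≅ 0,  Ȟ^2 ≅ 0


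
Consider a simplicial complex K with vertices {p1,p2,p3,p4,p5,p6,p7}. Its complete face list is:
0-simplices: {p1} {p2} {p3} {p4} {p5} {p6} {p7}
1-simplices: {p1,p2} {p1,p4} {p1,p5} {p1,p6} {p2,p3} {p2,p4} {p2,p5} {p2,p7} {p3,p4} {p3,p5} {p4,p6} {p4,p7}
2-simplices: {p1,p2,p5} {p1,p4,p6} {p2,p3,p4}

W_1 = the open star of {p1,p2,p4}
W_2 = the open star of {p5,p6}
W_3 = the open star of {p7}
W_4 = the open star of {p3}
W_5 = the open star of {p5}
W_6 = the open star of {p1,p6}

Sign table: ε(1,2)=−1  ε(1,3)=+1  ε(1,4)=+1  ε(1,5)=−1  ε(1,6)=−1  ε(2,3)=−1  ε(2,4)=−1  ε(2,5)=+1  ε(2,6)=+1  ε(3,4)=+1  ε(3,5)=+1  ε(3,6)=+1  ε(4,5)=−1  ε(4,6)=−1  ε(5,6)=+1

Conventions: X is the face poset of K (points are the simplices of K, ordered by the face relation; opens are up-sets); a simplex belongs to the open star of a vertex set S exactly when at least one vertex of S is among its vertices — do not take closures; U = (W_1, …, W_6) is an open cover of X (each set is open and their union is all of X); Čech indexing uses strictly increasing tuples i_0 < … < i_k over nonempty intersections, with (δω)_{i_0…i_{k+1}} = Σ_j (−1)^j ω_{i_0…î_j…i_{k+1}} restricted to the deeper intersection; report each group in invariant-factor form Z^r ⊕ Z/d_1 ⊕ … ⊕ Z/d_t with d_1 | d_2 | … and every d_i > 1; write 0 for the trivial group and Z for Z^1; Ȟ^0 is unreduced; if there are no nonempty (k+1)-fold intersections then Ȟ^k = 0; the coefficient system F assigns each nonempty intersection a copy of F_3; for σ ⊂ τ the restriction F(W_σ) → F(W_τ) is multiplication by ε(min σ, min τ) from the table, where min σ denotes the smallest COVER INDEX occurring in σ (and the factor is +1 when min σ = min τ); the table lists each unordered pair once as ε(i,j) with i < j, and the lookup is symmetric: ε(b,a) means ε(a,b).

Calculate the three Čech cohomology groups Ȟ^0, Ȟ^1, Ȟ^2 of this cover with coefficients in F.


cover nerve:
  W1={{p1},{p2},{p4},{p1,p2},{p1,p4},{p1,p5},{p1,p6},{p2,p3},{p2,p4},{p2,p5},{p2,p7},{p3,p4},{p4,p6},{p4,p7},{p1,p2,p5},{p1,p4,p6},{p2,p3,p4}} W2={{p5},{p6},{p1,p5},{p1,p6},{p2,p5},{p3,p5},{p4,p6},{p1,p2,p5},{p1,p4,p6}} W3={{p7},{p2,p7},{p4,p7}} W4={{p3},{p2,p3},{p3,p4},{p3,p5},{p2,p3,p4}} W5={{p5},{p1,p5},{p2,p5},{p3,p5},{p1,p2,p5}} W6={{p1},{p6},{p1,p2},{p1,p4},{p1,p5},{p1,p6},{p4,p6},{p1,p2,p5},{p1,p4,p6}}
  W12={{p1,p5},{p1,p6},{p2,p5},{p4,p6},{p1,p2,p5},{p1,p4,p6}} W13={{p2,p7},{p4,p7}} W14={{p2,p3},{p3,p4},{p2,p3,p4}} W15={{p1,p5},{p2,p5},{p1,p2,p5}} W16={{p1},{p1,p2},{p1,p4},{p1,p5},{p1,p6},{p4,p6},{p1,p2,p5},{p1,p4,p6}} W24={{p3,p5}} W25={{p5},{p1,p5},{p2,p5},{p3,p5},{p1,p2,p5}} W26={{p6},{p1,p5},{p1,p6},{p4,p6},{p1,p2,p5},{p1,p4,p6}} W45={{p3,p5}} W56={{p1,p5},{p1,p2,p5}}
  W125={{p1,p5},{p2,p5},{p1,p2,p5}} W126={{p1,p5},{p1,p6},{p4,p6},{p1,p2,p5},{p1,p4,p6}} W156={{p1,p5},{p1,p2,p5}} W245={{p3,p5}} W256={{p1,p5},{p1,p2,p5}}
  W1256={{p1,p5},{p1,p2,p5}}
C dims 6,10,5,1; δ0: rk_F3 5; δ1: rk_F3 4; δ2: rk_F3 1
Ȟ^0: (6−5)−0=1 ⇒ Z/3
Ȟ^1: (10−4)−5=1 ⇒ Z/3
Ȟ^2: (5−1)−4=0 ⇒ 0

Ȟ^0(U;F) ≅ Z/3, Ȟ^1(U;F) ≅ Z/3 and Ȟ^2(U;F) ≅ 0


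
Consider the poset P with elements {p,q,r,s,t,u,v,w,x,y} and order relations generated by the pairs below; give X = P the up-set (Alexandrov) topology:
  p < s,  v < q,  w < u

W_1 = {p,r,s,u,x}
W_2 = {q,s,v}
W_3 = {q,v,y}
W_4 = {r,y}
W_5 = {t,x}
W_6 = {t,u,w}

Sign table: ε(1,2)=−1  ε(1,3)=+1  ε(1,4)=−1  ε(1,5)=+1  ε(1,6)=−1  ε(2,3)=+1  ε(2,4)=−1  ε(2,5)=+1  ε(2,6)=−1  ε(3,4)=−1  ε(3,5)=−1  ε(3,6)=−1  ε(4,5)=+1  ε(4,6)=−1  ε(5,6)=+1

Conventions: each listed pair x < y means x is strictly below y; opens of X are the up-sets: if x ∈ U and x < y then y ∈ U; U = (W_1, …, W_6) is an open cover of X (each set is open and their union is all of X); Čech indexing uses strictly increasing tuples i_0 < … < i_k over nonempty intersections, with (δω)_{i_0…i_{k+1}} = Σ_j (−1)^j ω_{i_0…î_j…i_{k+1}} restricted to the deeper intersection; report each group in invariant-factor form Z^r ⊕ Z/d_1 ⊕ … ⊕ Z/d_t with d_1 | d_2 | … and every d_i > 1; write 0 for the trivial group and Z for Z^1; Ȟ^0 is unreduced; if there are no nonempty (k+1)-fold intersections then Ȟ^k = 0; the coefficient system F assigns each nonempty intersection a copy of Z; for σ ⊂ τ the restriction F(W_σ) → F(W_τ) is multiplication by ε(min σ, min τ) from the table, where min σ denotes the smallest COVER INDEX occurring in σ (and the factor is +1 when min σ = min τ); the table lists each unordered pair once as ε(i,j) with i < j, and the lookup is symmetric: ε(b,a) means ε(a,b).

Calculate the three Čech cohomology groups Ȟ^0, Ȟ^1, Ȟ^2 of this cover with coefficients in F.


Ȟ^0 = 0,  Ȟ^1 = Z ⊕ Z/2,  Ȟ^2 = 0

nonempty overlaps:
  W12={s} W14={r} W15={x} W16={u} W23={q,v} W34={y} W56={t}
C dims 6,7; δ0: rk 6, SNF 1^5·2
degree 0: 6−6−0 = 0 → Ȟ^0 ≅ 0
degree 1: 7−0−6 = 1 plus torsion [2] → Ȟ^1 ≅ Z ⊕ Z/2
degree 2: 0−0−0 = 0 → Ȟ^2 ≅ 0


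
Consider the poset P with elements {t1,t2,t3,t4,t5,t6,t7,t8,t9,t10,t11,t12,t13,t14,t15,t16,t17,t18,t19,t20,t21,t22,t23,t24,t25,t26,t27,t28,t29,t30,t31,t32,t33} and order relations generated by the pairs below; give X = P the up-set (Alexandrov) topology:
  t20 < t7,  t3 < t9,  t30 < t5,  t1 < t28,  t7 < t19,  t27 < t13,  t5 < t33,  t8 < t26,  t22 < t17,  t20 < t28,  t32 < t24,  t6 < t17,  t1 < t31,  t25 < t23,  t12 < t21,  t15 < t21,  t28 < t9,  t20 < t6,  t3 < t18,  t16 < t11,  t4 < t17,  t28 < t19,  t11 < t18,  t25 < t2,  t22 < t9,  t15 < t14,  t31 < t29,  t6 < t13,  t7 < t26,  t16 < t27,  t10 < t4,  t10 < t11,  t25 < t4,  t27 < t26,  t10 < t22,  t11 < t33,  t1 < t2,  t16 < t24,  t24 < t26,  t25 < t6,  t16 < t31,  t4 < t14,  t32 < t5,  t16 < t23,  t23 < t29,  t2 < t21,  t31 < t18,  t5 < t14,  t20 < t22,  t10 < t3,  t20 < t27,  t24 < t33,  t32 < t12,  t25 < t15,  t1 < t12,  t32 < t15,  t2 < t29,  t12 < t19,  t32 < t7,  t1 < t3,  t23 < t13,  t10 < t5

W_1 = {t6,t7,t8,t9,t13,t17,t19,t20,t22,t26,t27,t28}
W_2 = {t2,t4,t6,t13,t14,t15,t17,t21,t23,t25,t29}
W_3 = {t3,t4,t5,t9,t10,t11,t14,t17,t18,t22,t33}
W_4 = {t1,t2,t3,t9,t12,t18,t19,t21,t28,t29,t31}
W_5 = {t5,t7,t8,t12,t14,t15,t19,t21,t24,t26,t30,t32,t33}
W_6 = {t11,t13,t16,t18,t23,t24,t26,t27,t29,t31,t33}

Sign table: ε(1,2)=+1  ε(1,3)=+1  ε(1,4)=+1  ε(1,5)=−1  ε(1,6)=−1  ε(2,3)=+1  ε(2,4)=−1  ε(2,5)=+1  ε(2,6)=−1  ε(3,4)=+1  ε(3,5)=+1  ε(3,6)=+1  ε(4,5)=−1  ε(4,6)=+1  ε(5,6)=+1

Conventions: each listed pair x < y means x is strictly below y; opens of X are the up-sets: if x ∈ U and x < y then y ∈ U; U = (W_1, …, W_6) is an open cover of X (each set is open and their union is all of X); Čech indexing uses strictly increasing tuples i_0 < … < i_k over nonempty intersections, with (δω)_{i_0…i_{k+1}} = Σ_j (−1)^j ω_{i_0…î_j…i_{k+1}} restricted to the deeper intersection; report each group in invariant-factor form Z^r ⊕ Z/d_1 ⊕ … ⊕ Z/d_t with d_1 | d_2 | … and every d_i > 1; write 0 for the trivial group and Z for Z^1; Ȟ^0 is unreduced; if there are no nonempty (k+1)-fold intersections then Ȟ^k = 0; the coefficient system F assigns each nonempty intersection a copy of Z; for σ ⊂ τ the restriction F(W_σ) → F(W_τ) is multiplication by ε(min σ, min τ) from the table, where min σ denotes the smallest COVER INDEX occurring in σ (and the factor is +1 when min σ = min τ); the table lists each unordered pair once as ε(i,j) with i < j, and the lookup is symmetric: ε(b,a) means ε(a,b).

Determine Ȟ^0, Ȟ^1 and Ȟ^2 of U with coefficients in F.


cover nerve:
  W12={t6,t13,t17} W13={t9,t17,t22} W14={t9,t19,t28} W15={t7,t8,t19,t26} W16={t13,t26,t27} W23={t4,t14,t17} W24={t2,t21,t29} W25={t14,t15,t21} W26={t13,t23,t29} W34={t3,t9,t18} W35={t5,t14,t33} W36={t11,t18,t33} W45={t12,t19,t21} W46={t18,t29,t31} W56={t24,t26,t33}
  W123={t17} W126={t13} W134={t9} W145={t19} W156={t26} W235={t14} W245={t21} W246={t29} W346={t18} W356={t33}
C dims 6,15,10; δ0: rk 6, SNF 1^5·2; δ1: rk 9, SNF 1^9
Ȟ^0: (6−6)−0=0 ⇒ 0
Ȟ^1: (15−9)−6=0 plus torsion [2] ⇒ Z/2
Ȟ^2: (10−0)−9=1 ⇒ Z

Ȟ^0 = 0, Ȟ^1 = Z/2, Ȟ^2 = Z


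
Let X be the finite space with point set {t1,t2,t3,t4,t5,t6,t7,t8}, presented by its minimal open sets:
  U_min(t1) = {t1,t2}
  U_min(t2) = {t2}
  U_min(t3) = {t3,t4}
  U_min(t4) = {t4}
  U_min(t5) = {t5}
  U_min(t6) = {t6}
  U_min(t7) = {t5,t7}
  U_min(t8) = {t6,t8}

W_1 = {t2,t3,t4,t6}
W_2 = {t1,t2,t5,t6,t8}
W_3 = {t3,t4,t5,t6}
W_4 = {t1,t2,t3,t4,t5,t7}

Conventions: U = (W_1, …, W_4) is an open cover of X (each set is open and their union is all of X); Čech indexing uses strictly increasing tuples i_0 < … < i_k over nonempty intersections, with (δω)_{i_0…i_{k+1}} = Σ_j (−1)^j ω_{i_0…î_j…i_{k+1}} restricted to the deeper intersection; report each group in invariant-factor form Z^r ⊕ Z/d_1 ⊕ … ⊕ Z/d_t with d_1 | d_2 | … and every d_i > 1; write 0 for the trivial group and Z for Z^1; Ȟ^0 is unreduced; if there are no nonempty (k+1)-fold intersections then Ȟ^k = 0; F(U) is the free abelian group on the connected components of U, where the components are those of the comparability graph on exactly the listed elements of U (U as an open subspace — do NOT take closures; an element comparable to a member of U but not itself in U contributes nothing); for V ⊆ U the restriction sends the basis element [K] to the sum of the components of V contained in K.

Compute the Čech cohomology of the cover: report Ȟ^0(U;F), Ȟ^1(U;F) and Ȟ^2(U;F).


nerve of the cover:
  W12={t2,t6} W13={t3,t4,t6} W14={t2,t3,t4} W23={t5,t6} W24={t1,t2,t5} W34={t3,t4,t5}
  W123={t6} W124={t2} W134={t3,t4} W234={t5}
components per intersection:
  W1: {t2} {t3,t4} {t6}
  W2: {t1,t2} {t5} {t6,t8}
  W3: {t3,t4} {t5} {t6}
  W4: {t1,t2} {t3,t4} {t5,t7}
  W12: {t2} {t6}
  W13: {t3,t4} {t6}
  W14: {t2} {t3,t4}
  W23: {t5} {t6}
  W24: {t1,t2} {t5}
  W34: {t3,t4} {t5}
  W123: {t6}
  W124: {t2}
  W134: {t3,t4}
  W234: {t5}
C dims 12,12,4; δ0: rk 8, SNF 1^8; δ1: rk 4, SNF 1^4
Ȟ^0 = (12 − 8) − 0 = 4, so Ȟ^0 ≅ Z^4
Ȟ^1 = (12 − 4) − 8 = 0, so Ȟ^1 ≅ 0
Ȟ^2 = (4 − 0) − 4 = 0, so Ȟ^2 ≅ 0

Ȟ^0 = Z^4, Ȟ^1 = 0 and Ȟ^2 = 0


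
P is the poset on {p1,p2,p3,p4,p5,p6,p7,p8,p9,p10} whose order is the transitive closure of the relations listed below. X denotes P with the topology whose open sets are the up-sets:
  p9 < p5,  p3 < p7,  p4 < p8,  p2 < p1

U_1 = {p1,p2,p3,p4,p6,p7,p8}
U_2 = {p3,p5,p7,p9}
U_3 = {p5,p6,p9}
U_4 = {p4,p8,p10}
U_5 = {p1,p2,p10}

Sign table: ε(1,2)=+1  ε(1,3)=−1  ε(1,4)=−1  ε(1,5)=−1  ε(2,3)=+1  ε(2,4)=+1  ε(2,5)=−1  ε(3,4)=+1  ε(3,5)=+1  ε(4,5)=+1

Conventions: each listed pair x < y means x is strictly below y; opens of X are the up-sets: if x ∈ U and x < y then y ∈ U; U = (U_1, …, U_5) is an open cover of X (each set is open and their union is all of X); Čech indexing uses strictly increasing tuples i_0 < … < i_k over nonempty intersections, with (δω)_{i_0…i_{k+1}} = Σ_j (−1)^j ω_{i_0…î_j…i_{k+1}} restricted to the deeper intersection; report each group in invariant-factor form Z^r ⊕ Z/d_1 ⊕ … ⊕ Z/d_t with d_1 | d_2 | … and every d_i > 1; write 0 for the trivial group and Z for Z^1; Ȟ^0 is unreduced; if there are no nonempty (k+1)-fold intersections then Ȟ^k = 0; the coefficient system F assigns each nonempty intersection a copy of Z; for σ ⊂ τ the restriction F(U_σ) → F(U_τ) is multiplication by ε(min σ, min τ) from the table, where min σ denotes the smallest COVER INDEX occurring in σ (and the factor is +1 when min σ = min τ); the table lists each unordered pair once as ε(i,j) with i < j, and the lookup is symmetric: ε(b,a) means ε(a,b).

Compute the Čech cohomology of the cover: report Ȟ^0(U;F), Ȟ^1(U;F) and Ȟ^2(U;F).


nerve of the cover:
  U12={p3,p7} U13={p6} U14={p4,p8} U15={p1,p2} U23={p5,p9} U45={p10}
C dims 5,6; δ0: rk 5, SNF 1^4·2
Ȟ^0 = (5 − 5) − 0 = 0, so Ȟ^0 ≅ 0
Ȟ^1 = (6 − 0) − 5 = 1 plus torsion [2], so Ȟ^1 ≅ Z ⊕ Z/2
Ȟ^2 = (0 − 0) − 0 = 0, so Ȟ^2 ≅ 0

Ȟ^0 ≅ 0, Ȟ^1 ≅ Z ⊕ Z/2, Ȟ^2 ≅ 0
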